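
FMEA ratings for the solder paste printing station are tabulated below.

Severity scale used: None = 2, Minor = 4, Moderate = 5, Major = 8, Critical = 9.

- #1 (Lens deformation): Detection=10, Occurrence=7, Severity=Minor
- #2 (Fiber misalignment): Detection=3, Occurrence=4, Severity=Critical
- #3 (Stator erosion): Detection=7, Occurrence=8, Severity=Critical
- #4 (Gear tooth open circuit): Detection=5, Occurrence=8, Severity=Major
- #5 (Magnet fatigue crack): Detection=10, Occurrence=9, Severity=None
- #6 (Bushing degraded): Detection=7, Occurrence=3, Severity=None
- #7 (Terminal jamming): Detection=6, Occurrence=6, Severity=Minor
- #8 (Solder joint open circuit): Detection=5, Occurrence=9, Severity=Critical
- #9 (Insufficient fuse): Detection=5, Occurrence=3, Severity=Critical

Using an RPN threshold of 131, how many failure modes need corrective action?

RPN = Severity × Occurrence × Detection:
  #1: 4 × 7 × 10 = 280
  #2: 9 × 4 × 3 = 108
  #3: 9 × 8 × 7 = 504
  #4: 8 × 8 × 5 = 320
  #5: 2 × 9 × 10 = 180
  #6: 2 × 3 × 7 = 42
  #7: 4 × 6 × 6 = 144
  #8: 9 × 9 × 5 = 405
  #9: 9 × 3 × 5 = 135
Modes with RPN ≥ 131: #1 (280), #3 (504), #4 (320), #5 (180), #7 (144), #8 (405), #9 (135) → 7.

7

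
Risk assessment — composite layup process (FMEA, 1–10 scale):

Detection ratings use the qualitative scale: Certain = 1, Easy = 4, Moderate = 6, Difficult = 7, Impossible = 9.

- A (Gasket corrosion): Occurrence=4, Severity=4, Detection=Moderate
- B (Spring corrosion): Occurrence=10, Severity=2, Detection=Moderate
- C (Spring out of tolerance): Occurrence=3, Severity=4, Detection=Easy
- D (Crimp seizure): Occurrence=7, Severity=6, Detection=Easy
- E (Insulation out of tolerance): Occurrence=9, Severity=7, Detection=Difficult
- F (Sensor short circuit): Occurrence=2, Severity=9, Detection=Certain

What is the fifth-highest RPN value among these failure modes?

RPN = Severity × Occurrence × Detection:
  A: 4 × 4 × 6 = 96
  B: 2 × 10 × 6 = 120
  C: 4 × 3 × 4 = 48
  D: 6 × 7 × 4 = 168
  E: 7 × 9 × 7 = 441
  F: 9 × 2 × 1 = 18
Sorted descending: 441, 168, 120, 96, 48, 18.
The fifth-highest RPN is 48 (C).

48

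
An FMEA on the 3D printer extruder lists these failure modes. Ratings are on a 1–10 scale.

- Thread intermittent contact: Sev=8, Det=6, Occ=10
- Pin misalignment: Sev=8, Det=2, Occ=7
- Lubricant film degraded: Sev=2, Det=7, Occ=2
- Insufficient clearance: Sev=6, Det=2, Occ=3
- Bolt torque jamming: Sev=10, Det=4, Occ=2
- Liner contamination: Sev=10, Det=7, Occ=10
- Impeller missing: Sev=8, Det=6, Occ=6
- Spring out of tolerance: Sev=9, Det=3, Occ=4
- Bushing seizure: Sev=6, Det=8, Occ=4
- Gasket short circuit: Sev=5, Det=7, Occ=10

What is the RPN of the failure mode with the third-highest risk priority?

RPN = Severity × Occurrence × Detection:
  Thread intermittent contact: 8 × 10 × 6 = 480
  Pin misalignment: 8 × 7 × 2 = 112
  Lubricant film degraded: 2 × 2 × 7 = 28
  Insufficient clearance: 6 × 3 × 2 = 36
  Bolt torque jamming: 10 × 2 × 4 = 80
  Liner contamination: 10 × 10 × 7 = 700
  Impeller missing: 8 × 6 × 6 = 288
  Spring out of tolerance: 9 × 4 × 3 = 108
  Bushing seizure: 6 × 4 × 8 = 192
  Gasket short circuit: 5 × 10 × 7 = 350
Sorted descending: 700, 480, 350, 288, 192, 112, 108, 80, 36, 28.
The third-highest RPN is 350 (Gasket short circuit).

350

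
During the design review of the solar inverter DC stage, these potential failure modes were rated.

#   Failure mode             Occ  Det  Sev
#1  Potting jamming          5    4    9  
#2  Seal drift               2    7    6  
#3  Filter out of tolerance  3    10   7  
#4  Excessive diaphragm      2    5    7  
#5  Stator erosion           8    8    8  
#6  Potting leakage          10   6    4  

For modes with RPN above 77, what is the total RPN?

1226

RPN = Severity × Occurrence × Detection:
  #1: 9 × 5 × 4 = 180
  #2: 6 × 2 × 7 = 84
  #3: 7 × 3 × 10 = 210
  #4: 7 × 2 × 5 = 70
  #5: 8 × 8 × 8 = 512
  #6: 4 × 10 × 6 = 240
RPN > 77: #1 (180), #2 (84), #3 (210), #5 (512), #6 (240).
Sum: 180 + 84 + 210 + 512 + 240 = 1226.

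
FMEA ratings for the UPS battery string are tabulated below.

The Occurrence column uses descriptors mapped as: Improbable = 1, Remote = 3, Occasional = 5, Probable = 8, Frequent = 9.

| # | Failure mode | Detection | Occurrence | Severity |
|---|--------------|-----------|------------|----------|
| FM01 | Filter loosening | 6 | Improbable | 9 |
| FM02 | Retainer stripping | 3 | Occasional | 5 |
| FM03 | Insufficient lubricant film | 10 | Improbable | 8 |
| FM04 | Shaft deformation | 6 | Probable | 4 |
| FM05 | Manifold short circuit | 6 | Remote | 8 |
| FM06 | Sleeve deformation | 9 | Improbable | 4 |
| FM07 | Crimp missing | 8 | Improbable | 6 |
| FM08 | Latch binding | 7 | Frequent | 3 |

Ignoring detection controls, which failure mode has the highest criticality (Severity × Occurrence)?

FM04

Criticality = Severity × Occurrence:
  FM01: 9 × 1 = 9
  FM02: 5 × 5 = 25
  FM03: 8 × 1 = 8
  FM04: 4 × 8 = 32
  FM05: 8 × 3 = 24
  FM06: 4 × 1 = 4
  FM07: 6 × 1 = 6
  FM08: 3 × 9 = 27
Highest criticality is 32 → FM04.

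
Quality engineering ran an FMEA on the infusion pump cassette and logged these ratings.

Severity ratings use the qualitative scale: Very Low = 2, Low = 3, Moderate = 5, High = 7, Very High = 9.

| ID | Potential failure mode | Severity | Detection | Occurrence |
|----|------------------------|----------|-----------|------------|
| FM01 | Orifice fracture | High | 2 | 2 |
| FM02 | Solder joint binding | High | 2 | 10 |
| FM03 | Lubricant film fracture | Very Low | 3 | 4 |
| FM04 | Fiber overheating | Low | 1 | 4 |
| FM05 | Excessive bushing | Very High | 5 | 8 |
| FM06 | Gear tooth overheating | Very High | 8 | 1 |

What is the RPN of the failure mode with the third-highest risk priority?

72

RPN = Severity × Occurrence × Detection:
  FM01: 7 × 2 × 2 = 28
  FM02: 7 × 10 × 2 = 140
  FM03: 2 × 4 × 3 = 24
  FM04: 3 × 4 × 1 = 12
  FM05: 9 × 8 × 5 = 360
  FM06: 9 × 1 × 8 = 72
Sorted descending: 360, 140, 72, 28, 24, 12.
The third-highest RPN is 72 (FM06).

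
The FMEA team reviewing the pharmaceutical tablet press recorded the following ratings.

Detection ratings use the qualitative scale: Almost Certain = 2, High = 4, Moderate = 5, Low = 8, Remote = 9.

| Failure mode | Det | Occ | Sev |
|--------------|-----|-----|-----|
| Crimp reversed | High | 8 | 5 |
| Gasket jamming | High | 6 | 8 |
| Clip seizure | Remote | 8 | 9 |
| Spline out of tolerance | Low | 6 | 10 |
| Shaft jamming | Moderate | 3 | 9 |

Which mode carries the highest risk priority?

Clip seizure

RPN = Severity × Occurrence × Detection:
  Crimp reversed: 5 × 8 × 4 = 160
  Gasket jamming: 8 × 6 × 4 = 192
  Clip seizure: 9 × 8 × 9 = 648
  Spline out of tolerance: 10 × 6 × 8 = 480
  Shaft jamming: 9 × 3 × 5 = 135
Highest RPN is 648 → Clip seizure.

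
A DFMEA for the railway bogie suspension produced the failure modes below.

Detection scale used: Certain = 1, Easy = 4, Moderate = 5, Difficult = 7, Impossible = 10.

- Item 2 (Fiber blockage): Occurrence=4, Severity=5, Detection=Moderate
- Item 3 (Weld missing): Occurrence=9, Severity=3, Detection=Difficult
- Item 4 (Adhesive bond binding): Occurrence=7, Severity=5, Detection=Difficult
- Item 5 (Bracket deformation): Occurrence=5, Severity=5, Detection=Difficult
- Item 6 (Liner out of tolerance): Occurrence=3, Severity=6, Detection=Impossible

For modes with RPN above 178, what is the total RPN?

614

RPN = Severity × Occurrence × Detection:
  Item 2: 5 × 4 × 5 = 100
  Item 3: 3 × 9 × 7 = 189
  Item 4: 5 × 7 × 7 = 245
  Item 5: 5 × 5 × 7 = 175
  Item 6: 6 × 3 × 10 = 180
RPN > 178: Item 3 (189), Item 4 (245), Item 6 (180).
Sum: 189 + 245 + 180 = 614.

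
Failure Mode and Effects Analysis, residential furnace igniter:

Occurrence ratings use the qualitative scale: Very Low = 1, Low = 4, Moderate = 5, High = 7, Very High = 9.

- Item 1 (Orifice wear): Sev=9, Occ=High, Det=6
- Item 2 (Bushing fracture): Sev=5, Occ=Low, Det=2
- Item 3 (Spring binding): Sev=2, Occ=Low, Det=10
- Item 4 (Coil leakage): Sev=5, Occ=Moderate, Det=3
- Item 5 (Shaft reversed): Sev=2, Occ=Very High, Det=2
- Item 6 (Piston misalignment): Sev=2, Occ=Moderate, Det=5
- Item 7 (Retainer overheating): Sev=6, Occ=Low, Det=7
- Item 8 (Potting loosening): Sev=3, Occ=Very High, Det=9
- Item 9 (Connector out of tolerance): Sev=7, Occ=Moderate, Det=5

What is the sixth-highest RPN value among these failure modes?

RPN = Severity × Occurrence × Detection:
  Item 1: 9 × 7 × 6 = 378
  Item 2: 5 × 4 × 2 = 40
  Item 3: 2 × 4 × 10 = 80
  Item 4: 5 × 5 × 3 = 75
  Item 5: 2 × 9 × 2 = 36
  Item 6: 2 × 5 × 5 = 50
  Item 7: 6 × 4 × 7 = 168
  Item 8: 3 × 9 × 9 = 243
  Item 9: 7 × 5 × 5 = 175
Sorted descending: 378, 243, 175, 168, 80, 75, 50, 40, 36.
The sixth-highest RPN is 75 (Item 4).

75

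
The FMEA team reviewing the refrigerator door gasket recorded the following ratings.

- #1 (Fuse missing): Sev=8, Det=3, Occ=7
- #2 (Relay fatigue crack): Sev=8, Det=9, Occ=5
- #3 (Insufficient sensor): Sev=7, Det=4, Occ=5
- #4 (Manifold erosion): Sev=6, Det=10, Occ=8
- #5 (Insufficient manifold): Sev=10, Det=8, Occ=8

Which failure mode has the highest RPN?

RPN = Severity × Occurrence × Detection:
  #1: 8 × 7 × 3 = 168
  #2: 8 × 5 × 9 = 360
  #3: 7 × 5 × 4 = 140
  #4: 6 × 8 × 10 = 480
  #5: 10 × 8 × 8 = 640
Highest RPN is 640 → #5.

#5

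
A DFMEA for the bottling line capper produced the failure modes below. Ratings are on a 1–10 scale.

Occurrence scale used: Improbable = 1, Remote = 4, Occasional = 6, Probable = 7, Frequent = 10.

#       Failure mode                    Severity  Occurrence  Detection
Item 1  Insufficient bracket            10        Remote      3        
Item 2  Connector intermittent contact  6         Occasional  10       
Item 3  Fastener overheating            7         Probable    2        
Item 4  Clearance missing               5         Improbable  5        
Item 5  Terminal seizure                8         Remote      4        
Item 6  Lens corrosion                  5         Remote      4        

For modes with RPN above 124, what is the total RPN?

488

RPN = Severity × Occurrence × Detection:
  Item 1: 10 × 4 × 3 = 120
  Item 2: 6 × 6 × 10 = 360
  Item 3: 7 × 7 × 2 = 98
  Item 4: 5 × 1 × 5 = 25
  Item 5: 8 × 4 × 4 = 128
  Item 6: 5 × 4 × 4 = 80
RPN > 124: Item 2 (360), Item 5 (128).
Sum: 360 + 128 = 488.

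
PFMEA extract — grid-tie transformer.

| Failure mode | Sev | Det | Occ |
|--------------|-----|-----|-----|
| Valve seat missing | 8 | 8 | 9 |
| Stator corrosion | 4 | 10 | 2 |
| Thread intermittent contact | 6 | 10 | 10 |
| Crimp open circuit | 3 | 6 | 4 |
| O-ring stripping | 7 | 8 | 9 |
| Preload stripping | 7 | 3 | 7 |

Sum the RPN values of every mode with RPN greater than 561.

1176

RPN = Severity × Occurrence × Detection:
  Valve seat missing: 8 × 9 × 8 = 576
  Stator corrosion: 4 × 2 × 10 = 80
  Thread intermittent contact: 6 × 10 × 10 = 600
  Crimp open circuit: 3 × 4 × 6 = 72
  O-ring stripping: 7 × 9 × 8 = 504
  Preload stripping: 7 × 7 × 3 = 147
RPN > 561: Valve seat missing (576), Thread intermittent contact (600).
Sum: 576 + 600 = 1176.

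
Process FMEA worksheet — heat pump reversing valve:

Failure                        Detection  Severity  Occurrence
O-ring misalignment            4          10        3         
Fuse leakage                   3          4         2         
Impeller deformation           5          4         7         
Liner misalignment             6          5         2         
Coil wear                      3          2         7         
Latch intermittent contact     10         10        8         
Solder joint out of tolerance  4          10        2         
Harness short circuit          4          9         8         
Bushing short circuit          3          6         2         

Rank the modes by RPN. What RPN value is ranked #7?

RPN = Severity × Occurrence × Detection:
  O-ring misalignment: 10 × 3 × 4 = 120
  Fuse leakage: 4 × 2 × 3 = 24
  Impeller deformation: 4 × 7 × 5 = 140
  Liner misalignment: 5 × 2 × 6 = 60
  Coil wear: 2 × 7 × 3 = 42
  Latch intermittent contact: 10 × 8 × 10 = 800
  Solder joint out of tolerance: 10 × 2 × 4 = 80
  Harness short circuit: 9 × 8 × 4 = 288
  Bushing short circuit: 6 × 2 × 3 = 36
Sorted descending: 800, 288, 140, 120, 80, 60, 42, 36, 24.
The seventh-highest RPN is 42 (Coil wear).

42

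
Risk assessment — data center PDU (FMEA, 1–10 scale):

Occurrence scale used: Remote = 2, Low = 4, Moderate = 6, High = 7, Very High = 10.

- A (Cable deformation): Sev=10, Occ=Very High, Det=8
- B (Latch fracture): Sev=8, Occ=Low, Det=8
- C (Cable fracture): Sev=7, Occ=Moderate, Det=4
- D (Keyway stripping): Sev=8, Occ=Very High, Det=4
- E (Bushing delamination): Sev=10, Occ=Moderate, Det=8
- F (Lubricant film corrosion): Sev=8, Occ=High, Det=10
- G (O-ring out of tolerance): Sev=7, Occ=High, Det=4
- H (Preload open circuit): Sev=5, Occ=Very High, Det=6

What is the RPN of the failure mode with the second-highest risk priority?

RPN = Severity × Occurrence × Detection:
  A: 10 × 10 × 8 = 800
  B: 8 × 4 × 8 = 256
  C: 7 × 6 × 4 = 168
  D: 8 × 10 × 4 = 320
  E: 10 × 6 × 8 = 480
  F: 8 × 7 × 10 = 560
  G: 7 × 7 × 4 = 196
  H: 5 × 10 × 6 = 300
Sorted descending: 800, 560, 480, 320, 300, 256, 196, 168.
The second-highest RPN is 560 (F).

560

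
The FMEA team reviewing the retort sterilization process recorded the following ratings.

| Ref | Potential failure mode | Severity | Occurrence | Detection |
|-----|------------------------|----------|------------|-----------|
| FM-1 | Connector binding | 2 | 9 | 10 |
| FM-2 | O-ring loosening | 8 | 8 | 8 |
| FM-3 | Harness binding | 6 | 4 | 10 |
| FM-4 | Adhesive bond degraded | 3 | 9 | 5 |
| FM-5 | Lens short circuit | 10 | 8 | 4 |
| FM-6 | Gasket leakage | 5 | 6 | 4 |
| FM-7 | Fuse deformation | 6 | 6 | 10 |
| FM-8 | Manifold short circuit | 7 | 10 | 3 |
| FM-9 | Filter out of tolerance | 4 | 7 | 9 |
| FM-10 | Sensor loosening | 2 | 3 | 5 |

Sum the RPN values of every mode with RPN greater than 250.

1444

RPN = Severity × Occurrence × Detection:
  FM-1: 2 × 9 × 10 = 180
  FM-2: 8 × 8 × 8 = 512
  FM-3: 6 × 4 × 10 = 240
  FM-4: 3 × 9 × 5 = 135
  FM-5: 10 × 8 × 4 = 320
  FM-6: 5 × 6 × 4 = 120
  FM-7: 6 × 6 × 10 = 360
  FM-8: 7 × 10 × 3 = 210
  FM-9: 4 × 7 × 9 = 252
  FM-10: 2 × 3 × 5 = 30
RPN > 250: FM-2 (512), FM-5 (320), FM-7 (360), FM-9 (252).
Sum: 512 + 320 + 360 + 252 = 1444.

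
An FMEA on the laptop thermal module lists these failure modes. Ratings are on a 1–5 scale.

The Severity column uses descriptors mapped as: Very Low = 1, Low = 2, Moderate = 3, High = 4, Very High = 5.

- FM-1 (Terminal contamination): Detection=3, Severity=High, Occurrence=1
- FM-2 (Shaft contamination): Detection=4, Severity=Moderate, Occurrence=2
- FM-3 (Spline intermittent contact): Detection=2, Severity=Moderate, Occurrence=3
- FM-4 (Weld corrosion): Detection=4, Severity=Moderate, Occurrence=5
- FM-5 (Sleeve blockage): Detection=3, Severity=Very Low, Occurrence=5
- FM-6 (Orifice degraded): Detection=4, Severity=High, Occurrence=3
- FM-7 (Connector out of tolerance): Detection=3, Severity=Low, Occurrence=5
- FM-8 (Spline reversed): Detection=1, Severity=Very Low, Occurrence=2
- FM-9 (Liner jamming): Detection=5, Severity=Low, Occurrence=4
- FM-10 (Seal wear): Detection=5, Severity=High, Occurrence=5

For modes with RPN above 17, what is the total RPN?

RPN = Severity × Occurrence × Detection:
  FM-1: 4 × 1 × 3 = 12
  FM-2: 3 × 2 × 4 = 24
  FM-3: 3 × 3 × 2 = 18
  FM-4: 3 × 5 × 4 = 60
  FM-5: 1 × 5 × 3 = 15
  FM-6: 4 × 3 × 4 = 48
  FM-7: 2 × 5 × 3 = 30
  FM-8: 1 × 2 × 1 = 2
  FM-9: 2 × 4 × 5 = 40
  FM-10: 4 × 5 × 5 = 100
RPN > 17: FM-2 (24), FM-3 (18), FM-4 (60), FM-6 (48), FM-7 (30), FM-9 (40), FM-10 (100).
Sum: 24 + 18 + 60 + 48 + 30 + 40 + 100 = 320.

320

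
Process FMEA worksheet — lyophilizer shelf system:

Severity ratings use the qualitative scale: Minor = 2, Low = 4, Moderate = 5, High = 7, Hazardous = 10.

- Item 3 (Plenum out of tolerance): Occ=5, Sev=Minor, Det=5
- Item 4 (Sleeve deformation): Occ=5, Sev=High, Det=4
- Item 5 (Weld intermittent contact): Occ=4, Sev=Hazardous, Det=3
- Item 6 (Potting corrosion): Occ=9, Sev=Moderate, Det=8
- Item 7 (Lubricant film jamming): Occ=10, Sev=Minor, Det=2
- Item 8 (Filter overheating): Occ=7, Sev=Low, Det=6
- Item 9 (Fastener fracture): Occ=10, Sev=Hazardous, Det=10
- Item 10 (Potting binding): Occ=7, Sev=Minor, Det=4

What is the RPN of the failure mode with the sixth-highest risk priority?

RPN = Severity × Occurrence × Detection:
  Item 3: 2 × 5 × 5 = 50
  Item 4: 7 × 5 × 4 = 140
  Item 5: 10 × 4 × 3 = 120
  Item 6: 5 × 9 × 8 = 360
  Item 7: 2 × 10 × 2 = 40
  Item 8: 4 × 7 × 6 = 168
  Item 9: 10 × 10 × 10 = 1000
  Item 10: 2 × 7 × 4 = 56
Sorted descending: 1000, 360, 168, 140, 120, 56, 50, 40.
The sixth-highest RPN is 56 (Item 10).

56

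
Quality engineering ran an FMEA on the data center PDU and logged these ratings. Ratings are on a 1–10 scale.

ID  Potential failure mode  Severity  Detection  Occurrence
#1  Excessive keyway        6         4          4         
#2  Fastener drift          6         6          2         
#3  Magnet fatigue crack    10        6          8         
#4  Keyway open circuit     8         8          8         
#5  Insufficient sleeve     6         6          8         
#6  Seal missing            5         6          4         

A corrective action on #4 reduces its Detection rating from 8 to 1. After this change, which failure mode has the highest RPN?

RPN = Severity × Occurrence × Detection:
  #1: 6 × 4 × 4 = 96
  #2: 6 × 2 × 6 = 72
  #3: 10 × 8 × 6 = 480
  #4: 8 × 8 × 8 = 512
  #5: 6 × 8 × 6 = 288
  #6: 5 × 4 × 6 = 120
After action: #4 → 8 × 8 × 1 = 64.
Revised RPNs: #3=480, #5=288, #6=120, #1=96, #2=72, #4=64.
Highest is now #3 (480).

#3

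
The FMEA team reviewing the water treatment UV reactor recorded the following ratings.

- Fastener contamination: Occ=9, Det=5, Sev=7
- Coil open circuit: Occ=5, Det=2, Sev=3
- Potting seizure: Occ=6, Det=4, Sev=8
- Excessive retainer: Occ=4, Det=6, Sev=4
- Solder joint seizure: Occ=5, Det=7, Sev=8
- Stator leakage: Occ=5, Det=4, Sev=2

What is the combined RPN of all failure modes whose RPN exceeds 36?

923

RPN = Severity × Occurrence × Detection:
  Fastener contamination: 7 × 9 × 5 = 315
  Coil open circuit: 3 × 5 × 2 = 30
  Potting seizure: 8 × 6 × 4 = 192
  Excessive retainer: 4 × 4 × 6 = 96
  Solder joint seizure: 8 × 5 × 7 = 280
  Stator leakage: 2 × 5 × 4 = 40
RPN > 36: Fastener contamination (315), Potting seizure (192), Excessive retainer (96), Solder joint seizure (280), Stator leakage (40).
Sum: 315 + 192 + 96 + 280 + 40 = 923.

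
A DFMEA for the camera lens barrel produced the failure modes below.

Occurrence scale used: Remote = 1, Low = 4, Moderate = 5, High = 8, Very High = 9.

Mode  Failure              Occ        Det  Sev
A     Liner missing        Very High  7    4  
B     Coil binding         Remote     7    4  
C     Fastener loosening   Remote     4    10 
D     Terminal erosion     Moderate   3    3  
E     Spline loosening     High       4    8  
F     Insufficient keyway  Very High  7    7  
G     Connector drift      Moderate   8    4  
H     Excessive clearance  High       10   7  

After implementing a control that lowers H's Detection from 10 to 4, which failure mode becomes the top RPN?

RPN = Severity × Occurrence × Detection:
  A: 4 × 9 × 7 = 252
  B: 4 × 1 × 7 = 28
  C: 10 × 1 × 4 = 40
  D: 3 × 5 × 3 = 45
  E: 8 × 8 × 4 = 256
  F: 7 × 9 × 7 = 441
  G: 4 × 5 × 8 = 160
  H: 7 × 8 × 10 = 560
After action: H → 7 × 8 × 4 = 224.
Revised RPNs: F=441, E=256, A=252, H=224, G=160, D=45, C=40, B=28.
Highest is now F (441).

F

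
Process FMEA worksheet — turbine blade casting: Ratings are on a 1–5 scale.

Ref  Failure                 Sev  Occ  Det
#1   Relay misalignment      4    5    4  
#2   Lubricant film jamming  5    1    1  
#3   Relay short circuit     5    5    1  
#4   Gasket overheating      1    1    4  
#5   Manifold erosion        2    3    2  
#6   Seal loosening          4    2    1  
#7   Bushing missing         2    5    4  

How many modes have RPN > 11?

4

RPN = Severity × Occurrence × Detection:
  #1: 4 × 5 × 4 = 80
  #2: 5 × 1 × 1 = 5
  #3: 5 × 5 × 1 = 25
  #4: 1 × 1 × 4 = 4
  #5: 2 × 3 × 2 = 12
  #6: 4 × 2 × 1 = 8
  #7: 2 × 5 × 4 = 40
Modes with RPN > 11: #1 (80), #3 (25), #5 (12), #7 (40) → 4.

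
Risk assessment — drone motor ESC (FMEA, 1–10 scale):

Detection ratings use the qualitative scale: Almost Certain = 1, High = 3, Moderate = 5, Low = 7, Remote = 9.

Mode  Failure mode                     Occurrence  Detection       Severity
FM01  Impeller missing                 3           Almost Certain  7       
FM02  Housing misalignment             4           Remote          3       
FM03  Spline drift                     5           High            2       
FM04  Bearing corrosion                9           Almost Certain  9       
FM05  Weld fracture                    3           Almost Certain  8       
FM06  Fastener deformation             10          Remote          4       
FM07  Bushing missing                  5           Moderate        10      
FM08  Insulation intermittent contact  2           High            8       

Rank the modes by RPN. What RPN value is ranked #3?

RPN = Severity × Occurrence × Detection:
  FM01: 7 × 3 × 1 = 21
  FM02: 3 × 4 × 9 = 108
  FM03: 2 × 5 × 3 = 30
  FM04: 9 × 9 × 1 = 81
  FM05: 8 × 3 × 1 = 24
  FM06: 4 × 10 × 9 = 360
  FM07: 10 × 5 × 5 = 250
  FM08: 8 × 2 × 3 = 48
Sorted descending: 360, 250, 108, 81, 48, 30, 24, 21.
The third-highest RPN is 108 (FM02).

108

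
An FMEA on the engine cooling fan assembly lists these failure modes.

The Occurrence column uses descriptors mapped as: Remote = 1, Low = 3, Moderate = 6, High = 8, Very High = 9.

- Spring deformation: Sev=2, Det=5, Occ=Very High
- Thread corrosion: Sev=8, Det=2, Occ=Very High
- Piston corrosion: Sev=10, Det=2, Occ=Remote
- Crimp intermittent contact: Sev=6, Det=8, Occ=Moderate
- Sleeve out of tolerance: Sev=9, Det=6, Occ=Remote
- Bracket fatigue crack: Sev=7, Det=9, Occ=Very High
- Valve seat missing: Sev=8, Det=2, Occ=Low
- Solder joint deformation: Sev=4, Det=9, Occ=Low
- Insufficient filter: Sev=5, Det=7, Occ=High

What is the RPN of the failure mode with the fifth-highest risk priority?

108

RPN = Severity × Occurrence × Detection:
  Spring deformation: 2 × 9 × 5 = 90
  Thread corrosion: 8 × 9 × 2 = 144
  Piston corrosion: 10 × 1 × 2 = 20
  Crimp intermittent contact: 6 × 6 × 8 = 288
  Sleeve out of tolerance: 9 × 1 × 6 = 54
  Bracket fatigue crack: 7 × 9 × 9 = 567
  Valve seat missing: 8 × 3 × 2 = 48
  Solder joint deformation: 4 × 3 × 9 = 108
  Insufficient filter: 5 × 8 × 7 = 280
Sorted descending: 567, 288, 280, 144, 108, 90, 54, 48, 20.
The fifth-highest RPN is 108 (Solder joint deformation).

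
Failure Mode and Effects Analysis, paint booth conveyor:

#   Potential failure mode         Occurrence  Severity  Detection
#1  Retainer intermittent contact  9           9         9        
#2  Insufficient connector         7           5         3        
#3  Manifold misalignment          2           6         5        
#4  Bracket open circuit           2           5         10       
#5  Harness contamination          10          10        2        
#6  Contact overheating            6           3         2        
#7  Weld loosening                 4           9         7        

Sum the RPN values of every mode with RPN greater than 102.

1286

RPN = Severity × Occurrence × Detection:
  #1: 9 × 9 × 9 = 729
  #2: 5 × 7 × 3 = 105
  #3: 6 × 2 × 5 = 60
  #4: 5 × 2 × 10 = 100
  #5: 10 × 10 × 2 = 200
  #6: 3 × 6 × 2 = 36
  #7: 9 × 4 × 7 = 252
RPN > 102: #1 (729), #2 (105), #5 (200), #7 (252).
Sum: 729 + 105 + 200 + 252 = 1286.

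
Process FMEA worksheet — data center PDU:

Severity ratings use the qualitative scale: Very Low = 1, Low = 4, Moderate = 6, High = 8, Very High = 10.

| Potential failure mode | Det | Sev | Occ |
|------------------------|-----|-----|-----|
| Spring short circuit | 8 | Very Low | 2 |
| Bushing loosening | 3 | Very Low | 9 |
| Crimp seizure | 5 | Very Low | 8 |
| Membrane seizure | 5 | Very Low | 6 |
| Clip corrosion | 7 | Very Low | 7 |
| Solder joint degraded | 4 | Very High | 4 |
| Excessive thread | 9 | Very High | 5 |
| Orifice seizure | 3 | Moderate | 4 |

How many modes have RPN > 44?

RPN = Severity × Occurrence × Detection:
  Spring short circuit: 1 × 2 × 8 = 16
  Bushing loosening: 1 × 9 × 3 = 27
  Crimp seizure: 1 × 8 × 5 = 40
  Membrane seizure: 1 × 6 × 5 = 30
  Clip corrosion: 1 × 7 × 7 = 49
  Solder joint degraded: 10 × 4 × 4 = 160
  Excessive thread: 10 × 5 × 9 = 450
  Orifice seizure: 6 × 4 × 3 = 72
Modes with RPN > 44: Clip corrosion (49), Solder joint degraded (160), Excessive thread (450), Orifice seizure (72) → 4.

4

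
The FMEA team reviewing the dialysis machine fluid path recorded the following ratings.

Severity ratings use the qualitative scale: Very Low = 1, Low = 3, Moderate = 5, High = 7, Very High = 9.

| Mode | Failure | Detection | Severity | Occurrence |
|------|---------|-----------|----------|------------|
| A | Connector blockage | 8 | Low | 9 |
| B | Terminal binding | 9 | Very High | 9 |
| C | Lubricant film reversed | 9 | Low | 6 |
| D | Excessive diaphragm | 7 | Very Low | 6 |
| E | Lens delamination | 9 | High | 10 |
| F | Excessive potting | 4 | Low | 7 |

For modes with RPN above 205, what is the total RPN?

1575

RPN = Severity × Occurrence × Detection:
  A: 3 × 9 × 8 = 216
  B: 9 × 9 × 9 = 729
  C: 3 × 6 × 9 = 162
  D: 1 × 6 × 7 = 42
  E: 7 × 10 × 9 = 630
  F: 3 × 7 × 4 = 84
RPN > 205: A (216), B (729), E (630).
Sum: 216 + 729 + 630 = 1575.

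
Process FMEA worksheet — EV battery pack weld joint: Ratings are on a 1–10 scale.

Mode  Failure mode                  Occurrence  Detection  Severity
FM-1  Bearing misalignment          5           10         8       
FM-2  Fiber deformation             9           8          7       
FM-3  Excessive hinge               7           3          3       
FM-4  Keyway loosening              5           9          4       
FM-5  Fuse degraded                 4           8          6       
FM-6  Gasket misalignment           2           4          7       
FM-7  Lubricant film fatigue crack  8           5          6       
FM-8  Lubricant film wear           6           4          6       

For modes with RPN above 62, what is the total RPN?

1723

RPN = Severity × Occurrence × Detection:
  FM-1: 8 × 5 × 10 = 400
  FM-2: 7 × 9 × 8 = 504
  FM-3: 3 × 7 × 3 = 63
  FM-4: 4 × 5 × 9 = 180
  FM-5: 6 × 4 × 8 = 192
  FM-6: 7 × 2 × 4 = 56
  FM-7: 6 × 8 × 5 = 240
  FM-8: 6 × 6 × 4 = 144
RPN > 62: FM-1 (400), FM-2 (504), FM-3 (63), FM-4 (180), FM-5 (192), FM-7 (240), FM-8 (144).
Sum: 400 + 504 + 63 + 180 + 192 + 240 + 144 = 1723.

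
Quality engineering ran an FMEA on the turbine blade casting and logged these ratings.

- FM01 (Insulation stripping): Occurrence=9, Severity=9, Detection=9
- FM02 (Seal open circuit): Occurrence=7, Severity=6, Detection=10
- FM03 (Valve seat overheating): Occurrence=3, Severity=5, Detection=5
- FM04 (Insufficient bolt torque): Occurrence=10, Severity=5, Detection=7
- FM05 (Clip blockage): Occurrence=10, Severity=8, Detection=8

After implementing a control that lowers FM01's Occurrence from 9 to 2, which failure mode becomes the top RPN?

FM05

RPN = Severity × Occurrence × Detection:
  FM01: 9 × 9 × 9 = 729
  FM02: 6 × 7 × 10 = 420
  FM03: 5 × 3 × 5 = 75
  FM04: 5 × 10 × 7 = 350
  FM05: 8 × 10 × 8 = 640
After action: FM01 → 9 × 2 × 9 = 162.
Revised RPNs: FM05=640, FM02=420, FM04=350, FM01=162, FM03=75.
Highest is now FM05 (640).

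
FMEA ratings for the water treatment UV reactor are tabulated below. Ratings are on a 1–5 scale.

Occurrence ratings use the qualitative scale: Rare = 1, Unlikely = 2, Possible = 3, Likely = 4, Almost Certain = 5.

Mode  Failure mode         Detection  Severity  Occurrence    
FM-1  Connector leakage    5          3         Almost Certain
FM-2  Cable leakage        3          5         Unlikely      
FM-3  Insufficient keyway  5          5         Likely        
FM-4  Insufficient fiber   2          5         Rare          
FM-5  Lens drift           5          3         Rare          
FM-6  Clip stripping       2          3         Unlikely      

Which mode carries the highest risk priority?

FM-3

RPN = Severity × Occurrence × Detection:
  FM-1: 3 × 5 × 5 = 75
  FM-2: 5 × 2 × 3 = 30
  FM-3: 5 × 4 × 5 = 100
  FM-4: 5 × 1 × 2 = 10
  FM-5: 3 × 1 × 5 = 15
  FM-6: 3 × 2 × 2 = 12
Highest RPN is 100 → FM-3.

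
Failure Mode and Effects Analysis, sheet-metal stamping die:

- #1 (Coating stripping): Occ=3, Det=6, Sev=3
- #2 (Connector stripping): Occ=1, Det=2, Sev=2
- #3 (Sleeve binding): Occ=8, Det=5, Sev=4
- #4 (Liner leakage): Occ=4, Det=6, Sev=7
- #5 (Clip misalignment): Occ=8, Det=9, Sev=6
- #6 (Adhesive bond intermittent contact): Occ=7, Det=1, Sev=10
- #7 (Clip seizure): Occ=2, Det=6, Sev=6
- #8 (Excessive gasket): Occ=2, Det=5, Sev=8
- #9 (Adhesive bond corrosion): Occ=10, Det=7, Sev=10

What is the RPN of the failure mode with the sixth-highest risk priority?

RPN = Severity × Occurrence × Detection:
  #1: 3 × 3 × 6 = 54
  #2: 2 × 1 × 2 = 4
  #3: 4 × 8 × 5 = 160
  #4: 7 × 4 × 6 = 168
  #5: 6 × 8 × 9 = 432
  #6: 10 × 7 × 1 = 70
  #7: 6 × 2 × 6 = 72
  #8: 8 × 2 × 5 = 80
  #9: 10 × 10 × 7 = 700
Sorted descending: 700, 432, 168, 160, 80, 72, 70, 54, 4.
The sixth-highest RPN is 72 (#7).

72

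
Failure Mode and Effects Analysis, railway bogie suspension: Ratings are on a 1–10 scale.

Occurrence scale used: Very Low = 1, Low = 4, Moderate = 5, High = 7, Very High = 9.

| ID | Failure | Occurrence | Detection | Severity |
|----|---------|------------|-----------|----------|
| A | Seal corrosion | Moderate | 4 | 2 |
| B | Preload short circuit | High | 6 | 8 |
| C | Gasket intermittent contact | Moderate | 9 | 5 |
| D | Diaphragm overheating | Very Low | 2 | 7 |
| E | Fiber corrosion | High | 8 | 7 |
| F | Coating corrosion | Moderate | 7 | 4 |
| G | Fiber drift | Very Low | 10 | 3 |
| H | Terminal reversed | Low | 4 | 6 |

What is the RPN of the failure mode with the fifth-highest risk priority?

RPN = Severity × Occurrence × Detection:
  A: 2 × 5 × 4 = 40
  B: 8 × 7 × 6 = 336
  C: 5 × 5 × 9 = 225
  D: 7 × 1 × 2 = 14
  E: 7 × 7 × 8 = 392
  F: 4 × 5 × 7 = 140
  G: 3 × 1 × 10 = 30
  H: 6 × 4 × 4 = 96
Sorted descending: 392, 336, 225, 140, 96, 40, 30, 14.
The fifth-highest RPN is 96 (H).

96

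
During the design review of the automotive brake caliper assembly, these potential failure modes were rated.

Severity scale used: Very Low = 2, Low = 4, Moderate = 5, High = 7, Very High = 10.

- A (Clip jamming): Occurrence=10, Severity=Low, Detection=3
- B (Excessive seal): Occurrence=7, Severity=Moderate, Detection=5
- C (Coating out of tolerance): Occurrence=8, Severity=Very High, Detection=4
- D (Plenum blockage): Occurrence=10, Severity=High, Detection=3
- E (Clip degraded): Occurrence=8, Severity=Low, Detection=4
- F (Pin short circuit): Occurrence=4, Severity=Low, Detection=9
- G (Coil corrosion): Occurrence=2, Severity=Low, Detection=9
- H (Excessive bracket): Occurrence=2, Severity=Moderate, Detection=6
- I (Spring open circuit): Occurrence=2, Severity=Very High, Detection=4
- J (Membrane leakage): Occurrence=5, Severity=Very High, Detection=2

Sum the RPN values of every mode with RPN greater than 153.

RPN = Severity × Occurrence × Detection:
  A: 4 × 10 × 3 = 120
  B: 5 × 7 × 5 = 175
  C: 10 × 8 × 4 = 320
  D: 7 × 10 × 3 = 210
  E: 4 × 8 × 4 = 128
  F: 4 × 4 × 9 = 144
  G: 4 × 2 × 9 = 72
  H: 5 × 2 × 6 = 60
  I: 10 × 2 × 4 = 80
  J: 10 × 5 × 2 = 100
RPN > 153: B (175), C (320), D (210).
Sum: 175 + 320 + 210 = 705.

705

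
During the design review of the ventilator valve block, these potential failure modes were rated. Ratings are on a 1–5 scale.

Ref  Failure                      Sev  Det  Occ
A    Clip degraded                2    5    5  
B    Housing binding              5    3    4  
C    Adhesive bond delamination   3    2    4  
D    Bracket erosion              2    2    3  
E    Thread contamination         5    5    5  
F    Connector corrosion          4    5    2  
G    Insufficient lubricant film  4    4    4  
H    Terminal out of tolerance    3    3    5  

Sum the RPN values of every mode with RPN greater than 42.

RPN = Severity × Occurrence × Detection:
  A: 2 × 5 × 5 = 50
  B: 5 × 4 × 3 = 60
  C: 3 × 4 × 2 = 24
  D: 2 × 3 × 2 = 12
  E: 5 × 5 × 5 = 125
  F: 4 × 2 × 5 = 40
  G: 4 × 4 × 4 = 64
  H: 3 × 5 × 3 = 45
RPN > 42: A (50), B (60), E (125), G (64), H (45).
Sum: 50 + 60 + 125 + 64 + 45 = 344.

344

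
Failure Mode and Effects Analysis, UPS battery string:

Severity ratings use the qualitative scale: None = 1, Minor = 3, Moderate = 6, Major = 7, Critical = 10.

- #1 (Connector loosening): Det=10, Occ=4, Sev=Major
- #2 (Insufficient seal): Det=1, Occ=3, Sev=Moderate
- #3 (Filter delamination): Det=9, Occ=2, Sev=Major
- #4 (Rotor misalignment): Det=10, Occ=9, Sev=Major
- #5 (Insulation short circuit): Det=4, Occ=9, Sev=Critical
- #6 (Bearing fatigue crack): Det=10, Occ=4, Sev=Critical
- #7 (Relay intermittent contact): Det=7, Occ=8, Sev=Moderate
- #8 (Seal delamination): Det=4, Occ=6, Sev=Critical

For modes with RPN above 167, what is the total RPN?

2246

RPN = Severity × Occurrence × Detection:
  #1: 7 × 4 × 10 = 280
  #2: 6 × 3 × 1 = 18
  #3: 7 × 2 × 9 = 126
  #4: 7 × 9 × 10 = 630
  #5: 10 × 9 × 4 = 360
  #6: 10 × 4 × 10 = 400
  #7: 6 × 8 × 7 = 336
  #8: 10 × 6 × 4 = 240
RPN > 167: #1 (280), #4 (630), #5 (360), #6 (400), #7 (336), #8 (240).
Sum: 280 + 630 + 360 + 400 + 336 + 240 = 2246.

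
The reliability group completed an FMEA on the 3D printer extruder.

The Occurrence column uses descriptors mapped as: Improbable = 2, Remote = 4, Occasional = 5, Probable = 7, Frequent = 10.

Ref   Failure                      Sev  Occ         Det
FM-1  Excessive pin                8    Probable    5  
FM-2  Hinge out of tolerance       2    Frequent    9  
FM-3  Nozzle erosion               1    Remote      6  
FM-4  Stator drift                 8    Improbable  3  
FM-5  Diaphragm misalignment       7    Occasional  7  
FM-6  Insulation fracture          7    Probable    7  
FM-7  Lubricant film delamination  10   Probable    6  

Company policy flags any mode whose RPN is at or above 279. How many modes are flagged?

RPN = Severity × Occurrence × Detection:
  FM-1: 8 × 7 × 5 = 280
  FM-2: 2 × 10 × 9 = 180
  FM-3: 1 × 4 × 6 = 24
  FM-4: 8 × 2 × 3 = 48
  FM-5: 7 × 5 × 7 = 245
  FM-6: 7 × 7 × 7 = 343
  FM-7: 10 × 7 × 6 = 420
Modes with RPN ≥ 279: FM-1 (280), FM-6 (343), FM-7 (420) → 3.

3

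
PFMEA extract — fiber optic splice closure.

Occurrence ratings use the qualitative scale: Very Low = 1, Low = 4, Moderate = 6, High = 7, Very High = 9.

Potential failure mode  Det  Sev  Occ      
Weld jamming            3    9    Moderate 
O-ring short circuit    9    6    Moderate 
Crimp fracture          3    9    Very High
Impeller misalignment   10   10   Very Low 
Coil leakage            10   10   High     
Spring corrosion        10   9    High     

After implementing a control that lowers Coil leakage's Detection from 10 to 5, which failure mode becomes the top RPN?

Spring corrosion

RPN = Severity × Occurrence × Detection:
  Weld jamming: 9 × 6 × 3 = 162
  O-ring short circuit: 6 × 6 × 9 = 324
  Crimp fracture: 9 × 9 × 3 = 243
  Impeller misalignment: 10 × 1 × 10 = 100
  Coil leakage: 10 × 7 × 10 = 700
  Spring corrosion: 9 × 7 × 10 = 630
After action: Coil leakage → 10 × 7 × 5 = 350.
Revised RPNs: Spring corrosion=630, Coil leakage=350, O-ring short circuit=324, Crimp fracture=243, Weld jamming=162, Impeller misalignment=100.
Highest is now Spring corrosion (630).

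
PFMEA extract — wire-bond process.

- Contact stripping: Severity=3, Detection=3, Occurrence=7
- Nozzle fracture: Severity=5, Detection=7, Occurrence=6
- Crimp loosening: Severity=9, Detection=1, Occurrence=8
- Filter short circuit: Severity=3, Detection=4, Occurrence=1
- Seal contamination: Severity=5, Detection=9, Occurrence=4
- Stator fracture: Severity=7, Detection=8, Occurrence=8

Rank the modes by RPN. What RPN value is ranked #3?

RPN = Severity × Occurrence × Detection:
  Contact stripping: 3 × 7 × 3 = 63
  Nozzle fracture: 5 × 6 × 7 = 210
  Crimp loosening: 9 × 8 × 1 = 72
  Filter short circuit: 3 × 1 × 4 = 12
  Seal contamination: 5 × 4 × 9 = 180
  Stator fracture: 7 × 8 × 8 = 448
Sorted descending: 448, 210, 180, 72, 63, 12.
The third-highest RPN is 180 (Seal contamination).

180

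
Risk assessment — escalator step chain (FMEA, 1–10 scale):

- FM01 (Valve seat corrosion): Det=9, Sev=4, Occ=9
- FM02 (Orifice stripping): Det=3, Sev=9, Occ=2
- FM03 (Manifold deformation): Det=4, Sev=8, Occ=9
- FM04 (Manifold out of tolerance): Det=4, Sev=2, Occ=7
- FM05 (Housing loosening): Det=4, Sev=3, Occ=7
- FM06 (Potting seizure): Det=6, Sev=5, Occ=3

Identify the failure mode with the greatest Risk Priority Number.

FM01

RPN = Severity × Occurrence × Detection:
  FM01: 4 × 9 × 9 = 324
  FM02: 9 × 2 × 3 = 54
  FM03: 8 × 9 × 4 = 288
  FM04: 2 × 7 × 4 = 56
  FM05: 3 × 7 × 4 = 84
  FM06: 5 × 3 × 6 = 90
Highest RPN is 324 → FM01.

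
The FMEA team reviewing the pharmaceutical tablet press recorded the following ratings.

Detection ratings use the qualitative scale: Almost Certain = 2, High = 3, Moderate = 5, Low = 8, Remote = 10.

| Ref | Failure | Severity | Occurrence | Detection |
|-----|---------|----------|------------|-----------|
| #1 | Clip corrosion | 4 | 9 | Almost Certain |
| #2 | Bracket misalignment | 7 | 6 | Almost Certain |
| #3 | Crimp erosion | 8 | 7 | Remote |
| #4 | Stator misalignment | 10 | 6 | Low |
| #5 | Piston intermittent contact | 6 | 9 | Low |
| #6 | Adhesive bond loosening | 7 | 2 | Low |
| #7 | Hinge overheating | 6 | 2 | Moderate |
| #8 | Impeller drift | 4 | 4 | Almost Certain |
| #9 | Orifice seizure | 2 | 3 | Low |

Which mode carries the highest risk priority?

#3

RPN = Severity × Occurrence × Detection:
  #1: 4 × 9 × 2 = 72
  #2: 7 × 6 × 2 = 84
  #3: 8 × 7 × 10 = 560
  #4: 10 × 6 × 8 = 480
  #5: 6 × 9 × 8 = 432
  #6: 7 × 2 × 8 = 112
  #7: 6 × 2 × 5 = 60
  #8: 4 × 4 × 2 = 32
  #9: 2 × 3 × 8 = 48
Highest RPN is 560 → #3.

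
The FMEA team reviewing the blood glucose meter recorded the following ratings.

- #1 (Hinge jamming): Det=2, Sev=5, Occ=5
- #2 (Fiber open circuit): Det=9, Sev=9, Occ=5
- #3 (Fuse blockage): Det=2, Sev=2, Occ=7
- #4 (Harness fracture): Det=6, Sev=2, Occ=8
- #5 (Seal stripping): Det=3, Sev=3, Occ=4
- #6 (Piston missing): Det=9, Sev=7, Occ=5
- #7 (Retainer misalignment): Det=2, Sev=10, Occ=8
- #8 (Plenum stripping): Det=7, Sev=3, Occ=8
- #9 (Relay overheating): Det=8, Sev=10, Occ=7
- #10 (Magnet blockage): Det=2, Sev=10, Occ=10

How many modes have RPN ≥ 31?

RPN = Severity × Occurrence × Detection:
  #1: 5 × 5 × 2 = 50
  #2: 9 × 5 × 9 = 405
  #3: 2 × 7 × 2 = 28
  #4: 2 × 8 × 6 = 96
  #5: 3 × 4 × 3 = 36
  #6: 7 × 5 × 9 = 315
  #7: 10 × 8 × 2 = 160
  #8: 3 × 8 × 7 = 168
  #9: 10 × 7 × 8 = 560
  #10: 10 × 10 × 2 = 200
Modes with RPN ≥ 31: #1 (50), #2 (405), #4 (96), #5 (36), #6 (315), #7 (160), #8 (168), #9 (560), #10 (200) → 9.

9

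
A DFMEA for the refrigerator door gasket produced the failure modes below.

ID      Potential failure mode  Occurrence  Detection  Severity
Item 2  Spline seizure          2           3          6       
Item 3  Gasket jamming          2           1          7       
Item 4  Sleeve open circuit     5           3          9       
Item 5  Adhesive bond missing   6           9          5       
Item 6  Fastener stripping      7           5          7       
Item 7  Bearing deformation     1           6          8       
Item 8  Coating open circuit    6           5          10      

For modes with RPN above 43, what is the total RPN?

998

RPN = Severity × Occurrence × Detection:
  Item 2: 6 × 2 × 3 = 36
  Item 3: 7 × 2 × 1 = 14
  Item 4: 9 × 5 × 3 = 135
  Item 5: 5 × 6 × 9 = 270
  Item 6: 7 × 7 × 5 = 245
  Item 7: 8 × 1 × 6 = 48
  Item 8: 10 × 6 × 5 = 300
RPN > 43: Item 4 (135), Item 5 (270), Item 6 (245), Item 7 (48), Item 8 (300).
Sum: 135 + 270 + 245 + 48 + 300 = 998.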